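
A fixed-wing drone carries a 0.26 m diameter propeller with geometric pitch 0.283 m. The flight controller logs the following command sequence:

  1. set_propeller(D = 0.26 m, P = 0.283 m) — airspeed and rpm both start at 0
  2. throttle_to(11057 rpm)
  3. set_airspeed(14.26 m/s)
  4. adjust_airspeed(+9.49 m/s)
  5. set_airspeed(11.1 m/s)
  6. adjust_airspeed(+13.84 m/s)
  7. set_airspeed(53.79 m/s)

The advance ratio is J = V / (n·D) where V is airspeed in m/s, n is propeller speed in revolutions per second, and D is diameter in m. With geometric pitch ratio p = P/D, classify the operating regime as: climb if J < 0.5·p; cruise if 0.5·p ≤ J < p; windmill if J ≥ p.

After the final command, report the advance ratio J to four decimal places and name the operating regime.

set_propeller: D = 0.26 m, P = 0.283 m (p = P/D = 1.088462); state ← (V=0, rpm=0)
throttle_to(11057): rpm ← 11057
set_airspeed(14.26): V ← 14.26 m/s
adjust_airspeed(+9.49): V ← 14.26 +9.49 = 23.75 m/s
set_airspeed(11.1): V ← 11.1 m/s
adjust_airspeed(+13.84): V ← 11.1 +13.84 = 24.94 m/s
set_airspeed(53.79): V ← 53.79 m/s
final state: V = 53.79 m/s, rpm = 11057 → n = rpm/60 = 184.283333 rev/s
J = V / (n·D) = 53.79 / (184.283333 × 0.26) = 1.122644
regime bands: climb J<0.5442 | cruise [0.5442, 1.0885) | windmill J≥1.0885
J = 1.1226 → windmill

J = 1.1226, regime = windmill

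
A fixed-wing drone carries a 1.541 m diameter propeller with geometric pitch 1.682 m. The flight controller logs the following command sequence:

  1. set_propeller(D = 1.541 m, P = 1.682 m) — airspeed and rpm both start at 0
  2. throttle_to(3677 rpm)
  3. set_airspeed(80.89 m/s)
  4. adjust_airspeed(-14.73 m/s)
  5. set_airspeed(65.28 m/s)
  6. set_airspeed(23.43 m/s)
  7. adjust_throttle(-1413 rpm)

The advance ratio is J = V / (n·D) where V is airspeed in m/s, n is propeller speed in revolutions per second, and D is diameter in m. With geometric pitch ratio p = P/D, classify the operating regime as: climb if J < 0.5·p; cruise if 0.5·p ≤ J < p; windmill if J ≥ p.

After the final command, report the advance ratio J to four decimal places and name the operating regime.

J = 0.4029, regime = climb

set_propeller: D = 1.541 m, P = 1.682 m (p = P/D = 1.091499); state ← (V=0, rpm=0)
throttle_to(3677): rpm ← 3677
set_airspeed(80.89): V ← 80.89 m/s
adjust_airspeed(-14.73): V ← 80.89 -14.73 = 66.16 m/s
set_airspeed(65.28): V ← 65.28 m/s
set_airspeed(23.43): V ← 23.43 m/s
adjust_throttle(-1413): rpm ← 3677 -1413 = 2264
final state: V = 23.43 m/s, rpm = 2264 → n = rpm/60 = 37.733333 rev/s
J = V / (n·D) = 23.43 / (37.733333 × 1.541) = 0.402944
regime bands: climb J<0.5457 | cruise [0.5457, 1.0915) | windmill J≥1.0915
J = 0.4029 → climb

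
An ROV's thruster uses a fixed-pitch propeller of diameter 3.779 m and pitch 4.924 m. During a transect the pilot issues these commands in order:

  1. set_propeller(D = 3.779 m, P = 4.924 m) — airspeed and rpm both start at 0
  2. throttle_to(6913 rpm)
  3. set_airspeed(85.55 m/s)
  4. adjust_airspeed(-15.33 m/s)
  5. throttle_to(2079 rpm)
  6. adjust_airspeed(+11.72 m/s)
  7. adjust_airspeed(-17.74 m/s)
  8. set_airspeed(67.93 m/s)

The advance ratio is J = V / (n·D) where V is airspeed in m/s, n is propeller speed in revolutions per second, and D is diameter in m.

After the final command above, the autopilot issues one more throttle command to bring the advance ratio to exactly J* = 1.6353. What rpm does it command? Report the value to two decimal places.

rpm = 659.54

set_propeller: D = 3.779 m, P = 4.924 m (p = P/D = 1.302990); state ← (V=0, rpm=0)
throttle_to(6913): rpm ← 6913
set_airspeed(85.55): V ← 85.55 m/s
adjust_airspeed(-15.33): V ← 85.55 -15.33 = 70.22 m/s
throttle_to(2079): rpm ← 2079
adjust_airspeed(+11.72): V ← 70.22 +11.72 = 81.94 m/s
adjust_airspeed(-17.74): V ← 81.94 -17.74 = 64.2 m/s
set_airspeed(67.93): V ← 67.93 m/s
final state: V = 67.93 m/s, rpm = 2079 → n = rpm/60 = 34.650000 rev/s
target J* = 1.6353; solve J* = V/(n·D) for n: n = V/(J*·D) = 67.93/(1.6353 × 3.779) = 10.992267 rev/s
rpm = 60·n = 659.536046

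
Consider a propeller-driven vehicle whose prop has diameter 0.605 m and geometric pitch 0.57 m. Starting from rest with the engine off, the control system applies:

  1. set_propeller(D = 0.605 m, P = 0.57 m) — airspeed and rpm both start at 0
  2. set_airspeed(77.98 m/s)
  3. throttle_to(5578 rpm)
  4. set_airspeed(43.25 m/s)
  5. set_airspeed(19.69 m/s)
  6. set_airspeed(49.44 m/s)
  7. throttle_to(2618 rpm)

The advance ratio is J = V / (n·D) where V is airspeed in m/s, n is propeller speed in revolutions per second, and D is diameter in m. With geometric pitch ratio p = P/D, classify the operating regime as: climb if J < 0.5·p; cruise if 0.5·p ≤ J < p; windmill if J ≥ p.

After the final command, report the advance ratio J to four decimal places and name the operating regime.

set_propeller: D = 0.605 m, P = 0.57 m (p = P/D = 0.942149); state ← (V=0, rpm=0)
set_airspeed(77.98): V ← 77.98 m/s
throttle_to(5578): rpm ← 5578
set_airspeed(43.25): V ← 43.25 m/s
set_airspeed(19.69): V ← 19.69 m/s
set_airspeed(49.44): V ← 49.44 m/s
throttle_to(2618): rpm ← 2618
final state: V = 49.44 m/s, rpm = 2618 → n = rpm/60 = 43.633333 rev/s
J = V / (n·D) = 49.44 / (43.633333 × 0.605) = 1.872857
regime bands: climb J<0.4711 | cruise [0.4711, 0.9421) | windmill J≥0.9421
J = 1.8729 → windmill

J = 1.8729, regime = windmill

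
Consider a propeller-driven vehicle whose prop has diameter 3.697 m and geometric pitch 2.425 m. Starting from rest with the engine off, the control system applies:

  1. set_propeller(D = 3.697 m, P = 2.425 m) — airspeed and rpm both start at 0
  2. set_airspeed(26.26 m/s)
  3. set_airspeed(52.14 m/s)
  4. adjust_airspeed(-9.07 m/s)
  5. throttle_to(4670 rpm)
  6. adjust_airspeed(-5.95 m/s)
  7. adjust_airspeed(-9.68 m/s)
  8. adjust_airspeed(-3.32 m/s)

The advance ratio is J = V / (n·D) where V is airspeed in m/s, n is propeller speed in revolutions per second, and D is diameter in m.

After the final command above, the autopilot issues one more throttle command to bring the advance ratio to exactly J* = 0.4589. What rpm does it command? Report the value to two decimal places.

set_propeller: D = 3.697 m, P = 2.425 m (p = P/D = 0.655937); state ← (V=0, rpm=0)
set_airspeed(26.26): V ← 26.26 m/s
set_airspeed(52.14): V ← 52.14 m/s
adjust_airspeed(-9.07): V ← 52.14 -9.07 = 43.07 m/s
throttle_to(4670): rpm ← 4670
adjust_airspeed(-5.95): V ← 43.07 -5.95 = 37.12 m/s
adjust_airspeed(-9.68): V ← 37.12 -9.68 = 27.44 m/s
adjust_airspeed(-3.32): V ← 27.44 -3.32 = 24.12 m/s
final state: V = 24.12 m/s, rpm = 4670 → n = rpm/60 = 77.833333 rev/s
target J* = 0.4589; solve J* = V/(n·D) for n: n = V/(J*·D) = 24.12/(0.4589 × 3.697) = 14.217060 rev/s
rpm = 60·n = 853.023598

rpm = 853.02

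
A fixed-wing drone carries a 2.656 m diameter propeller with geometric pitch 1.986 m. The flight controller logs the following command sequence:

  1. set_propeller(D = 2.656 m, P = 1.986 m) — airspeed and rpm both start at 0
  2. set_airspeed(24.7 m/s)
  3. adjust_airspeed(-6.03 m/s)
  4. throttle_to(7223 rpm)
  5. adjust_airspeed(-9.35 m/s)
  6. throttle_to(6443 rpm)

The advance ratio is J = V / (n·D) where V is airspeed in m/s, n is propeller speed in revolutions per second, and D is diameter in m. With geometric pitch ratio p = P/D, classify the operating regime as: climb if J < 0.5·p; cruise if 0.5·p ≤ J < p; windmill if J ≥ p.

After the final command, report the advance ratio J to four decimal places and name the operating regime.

set_propeller: D = 2.656 m, P = 1.986 m (p = P/D = 0.747741); state ← (V=0, rpm=0)
set_airspeed(24.7): V ← 24.7 m/s
adjust_airspeed(-6.03): V ← 24.7 -6.03 = 18.67 m/s
throttle_to(7223): rpm ← 7223
adjust_airspeed(-9.35): V ← 18.67 -9.35 = 9.32 m/s
throttle_to(6443): rpm ← 6443
final state: V = 9.32 m/s, rpm = 6443 → n = rpm/60 = 107.383333 rev/s
J = V / (n·D) = 9.32 / (107.383333 × 2.656) = 0.032678
regime bands: climb J<0.3739 | cruise [0.3739, 0.7477) | windmill J≥0.7477
J = 0.0327 → climb

J = 0.0327, regime = climb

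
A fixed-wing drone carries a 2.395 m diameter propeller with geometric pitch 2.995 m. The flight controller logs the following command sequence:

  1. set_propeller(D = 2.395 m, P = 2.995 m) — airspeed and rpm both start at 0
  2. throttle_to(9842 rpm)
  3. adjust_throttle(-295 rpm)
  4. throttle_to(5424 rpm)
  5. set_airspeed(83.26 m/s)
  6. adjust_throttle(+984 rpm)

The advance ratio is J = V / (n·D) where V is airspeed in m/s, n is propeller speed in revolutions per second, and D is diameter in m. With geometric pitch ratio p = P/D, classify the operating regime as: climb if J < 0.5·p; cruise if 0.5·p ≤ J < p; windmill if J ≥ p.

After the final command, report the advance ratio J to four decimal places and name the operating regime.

J = 0.3255, regime = climb

set_propeller: D = 2.395 m, P = 2.995 m (p = P/D = 1.250522); state ← (V=0, rpm=0)
throttle_to(9842): rpm ← 9842
adjust_throttle(-295): rpm ← 9842 -295 = 9547
throttle_to(5424): rpm ← 5424
set_airspeed(83.26): V ← 83.26 m/s
adjust_throttle(+984): rpm ← 5424 +984 = 6408
final state: V = 83.26 m/s, rpm = 6408 → n = rpm/60 = 106.800000 rev/s
J = V / (n·D) = 83.26 / (106.800000 × 2.395) = 0.325506
regime bands: climb J<0.6253 | cruise [0.6253, 1.2505) | windmill J≥1.2505
J = 0.3255 → climb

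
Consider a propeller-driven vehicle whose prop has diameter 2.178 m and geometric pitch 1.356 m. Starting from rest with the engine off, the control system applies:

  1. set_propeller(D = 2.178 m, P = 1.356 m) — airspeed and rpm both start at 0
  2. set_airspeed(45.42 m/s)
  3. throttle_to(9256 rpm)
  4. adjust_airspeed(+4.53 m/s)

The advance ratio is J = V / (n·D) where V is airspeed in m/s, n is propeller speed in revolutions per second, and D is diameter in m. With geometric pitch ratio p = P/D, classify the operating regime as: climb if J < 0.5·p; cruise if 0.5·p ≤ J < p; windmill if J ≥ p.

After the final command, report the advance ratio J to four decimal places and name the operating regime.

set_propeller: D = 2.178 m, P = 1.356 m (p = P/D = 0.622590); state ← (V=0, rpm=0)
set_airspeed(45.42): V ← 45.42 m/s
throttle_to(9256): rpm ← 9256
adjust_airspeed(+4.53): V ← 45.42 +4.53 = 49.95 m/s
final state: V = 49.95 m/s, rpm = 9256 → n = rpm/60 = 154.266667 rev/s
J = V / (n·D) = 49.95 / (154.266667 × 2.178) = 0.148664
regime bands: climb J<0.3113 | cruise [0.3113, 0.6226) | windmill J≥0.6226
J = 0.1487 → climb

J = 0.1487, regime = climb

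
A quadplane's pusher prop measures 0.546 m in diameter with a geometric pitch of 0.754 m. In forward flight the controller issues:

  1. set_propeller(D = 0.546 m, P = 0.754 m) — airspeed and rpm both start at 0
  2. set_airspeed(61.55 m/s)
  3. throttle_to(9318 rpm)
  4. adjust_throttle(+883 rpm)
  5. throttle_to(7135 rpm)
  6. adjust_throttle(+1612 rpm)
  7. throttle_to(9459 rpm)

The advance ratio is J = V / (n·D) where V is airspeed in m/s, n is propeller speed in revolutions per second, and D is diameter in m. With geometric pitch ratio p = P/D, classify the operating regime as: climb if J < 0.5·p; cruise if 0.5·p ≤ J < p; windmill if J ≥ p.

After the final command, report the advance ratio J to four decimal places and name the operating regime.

J = 0.7151, regime = cruise

set_propeller: D = 0.546 m, P = 0.754 m (p = P/D = 1.380952); state ← (V=0, rpm=0)
set_airspeed(61.55): V ← 61.55 m/s
throttle_to(9318): rpm ← 9318
adjust_throttle(+883): rpm ← 9318 +883 = 10201
throttle_to(7135): rpm ← 7135
adjust_throttle(+1612): rpm ← 7135 +1612 = 8747
throttle_to(9459): rpm ← 9459
final state: V = 61.55 m/s, rpm = 9459 → n = rpm/60 = 157.650000 rev/s
J = V / (n·D) = 61.55 / (157.650000 × 0.546) = 0.715058
regime bands: climb J<0.6905 | cruise [0.6905, 1.3810) | windmill J≥1.3810
J = 0.7151 → cruise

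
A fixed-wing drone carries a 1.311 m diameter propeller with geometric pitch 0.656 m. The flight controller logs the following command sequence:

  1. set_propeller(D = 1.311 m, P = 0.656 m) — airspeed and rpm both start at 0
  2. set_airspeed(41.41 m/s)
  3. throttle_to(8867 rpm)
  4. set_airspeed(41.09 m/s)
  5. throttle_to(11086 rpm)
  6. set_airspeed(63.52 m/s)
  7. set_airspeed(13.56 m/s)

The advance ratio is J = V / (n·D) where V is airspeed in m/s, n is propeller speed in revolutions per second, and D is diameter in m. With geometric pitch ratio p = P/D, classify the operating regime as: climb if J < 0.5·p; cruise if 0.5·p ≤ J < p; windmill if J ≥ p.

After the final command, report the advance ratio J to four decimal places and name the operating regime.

set_propeller: D = 1.311 m, P = 0.656 m (p = P/D = 0.500381); state ← (V=0, rpm=0)
set_airspeed(41.41): V ← 41.41 m/s
throttle_to(8867): rpm ← 8867
set_airspeed(41.09): V ← 41.09 m/s
throttle_to(11086): rpm ← 11086
set_airspeed(63.52): V ← 63.52 m/s
set_airspeed(13.56): V ← 13.56 m/s
final state: V = 13.56 m/s, rpm = 11086 → n = rpm/60 = 184.766667 rev/s
J = V / (n·D) = 13.56 / (184.766667 × 1.311) = 0.055980
regime bands: climb J<0.2502 | cruise [0.2502, 0.5004) | windmill J≥0.5004
J = 0.0560 → climb

J = 0.0560, regime = climb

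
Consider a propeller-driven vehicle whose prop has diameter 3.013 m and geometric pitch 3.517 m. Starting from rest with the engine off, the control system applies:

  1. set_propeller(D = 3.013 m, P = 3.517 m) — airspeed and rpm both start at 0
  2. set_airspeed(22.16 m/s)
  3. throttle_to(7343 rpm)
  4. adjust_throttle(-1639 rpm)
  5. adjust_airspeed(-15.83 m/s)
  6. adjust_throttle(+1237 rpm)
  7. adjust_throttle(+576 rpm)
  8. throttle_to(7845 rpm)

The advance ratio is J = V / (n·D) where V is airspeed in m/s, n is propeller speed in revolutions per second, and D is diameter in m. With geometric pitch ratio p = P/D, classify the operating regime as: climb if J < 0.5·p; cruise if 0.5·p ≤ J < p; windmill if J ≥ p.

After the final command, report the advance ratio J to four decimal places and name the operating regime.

set_propeller: D = 3.013 m, P = 3.517 m (p = P/D = 1.167275); state ← (V=0, rpm=0)
set_airspeed(22.16): V ← 22.16 m/s
throttle_to(7343): rpm ← 7343
adjust_throttle(-1639): rpm ← 7343 -1639 = 5704
adjust_airspeed(-15.83): V ← 22.16 -15.83 = 6.33 m/s
adjust_throttle(+1237): rpm ← 5704 +1237 = 6941
adjust_throttle(+576): rpm ← 6941 +576 = 7517
throttle_to(7845): rpm ← 7845
final state: V = 6.33 m/s, rpm = 7845 → n = rpm/60 = 130.750000 rev/s
J = V / (n·D) = 6.33 / (130.750000 × 3.013) = 0.016068
regime bands: climb J<0.5836 | cruise [0.5836, 1.1673) | windmill J≥1.1673
J = 0.0161 → climb

J = 0.0161, regime = climb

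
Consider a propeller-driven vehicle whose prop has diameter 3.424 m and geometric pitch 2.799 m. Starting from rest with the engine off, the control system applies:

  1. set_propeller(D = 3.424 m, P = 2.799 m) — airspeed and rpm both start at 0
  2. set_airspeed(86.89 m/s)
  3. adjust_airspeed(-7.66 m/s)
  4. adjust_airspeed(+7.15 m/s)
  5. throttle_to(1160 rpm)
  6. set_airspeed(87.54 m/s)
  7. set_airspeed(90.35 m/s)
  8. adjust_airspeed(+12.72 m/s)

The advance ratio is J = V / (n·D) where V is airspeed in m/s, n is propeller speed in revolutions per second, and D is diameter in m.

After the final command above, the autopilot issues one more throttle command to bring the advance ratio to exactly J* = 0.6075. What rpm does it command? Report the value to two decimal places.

set_propeller: D = 3.424 m, P = 2.799 m (p = P/D = 0.817465); state ← (V=0, rpm=0)
set_airspeed(86.89): V ← 86.89 m/s
adjust_airspeed(-7.66): V ← 86.89 -7.66 = 79.23 m/s
adjust_airspeed(+7.15): V ← 79.23 +7.15 = 86.38 m/s
throttle_to(1160): rpm ← 1160
set_airspeed(87.54): V ← 87.54 m/s
set_airspeed(90.35): V ← 90.35 m/s
adjust_airspeed(+12.72): V ← 90.35 +12.72 = 103.07 m/s
final state: V = 103.07 m/s, rpm = 1160 → n = rpm/60 = 19.333333 rev/s
target J* = 0.6075; solve J* = V/(n·D) for n: n = V/(J*·D) = 103.07/(0.6075 × 3.424) = 49.550979 rev/s
rpm = 60·n = 2973.058729

rpm = 2973.06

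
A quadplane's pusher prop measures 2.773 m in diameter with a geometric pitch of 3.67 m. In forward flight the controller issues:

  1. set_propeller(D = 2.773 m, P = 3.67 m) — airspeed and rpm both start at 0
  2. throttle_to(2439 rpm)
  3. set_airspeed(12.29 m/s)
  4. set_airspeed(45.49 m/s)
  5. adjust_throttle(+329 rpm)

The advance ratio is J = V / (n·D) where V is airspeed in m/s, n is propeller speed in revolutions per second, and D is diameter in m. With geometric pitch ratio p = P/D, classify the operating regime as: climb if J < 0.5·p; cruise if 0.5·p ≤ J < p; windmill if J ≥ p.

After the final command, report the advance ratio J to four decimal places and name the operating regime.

set_propeller: D = 2.773 m, P = 3.67 m (p = P/D = 1.323476); state ← (V=0, rpm=0)
throttle_to(2439): rpm ← 2439
set_airspeed(12.29): V ← 12.29 m/s
set_airspeed(45.49): V ← 45.49 m/s
adjust_throttle(+329): rpm ← 2439 +329 = 2768
final state: V = 45.49 m/s, rpm = 2768 → n = rpm/60 = 46.133333 rev/s
J = V / (n·D) = 45.49 / (46.133333 × 2.773) = 0.355591
regime bands: climb J<0.6617 | cruise [0.6617, 1.3235) | windmill J≥1.3235
J = 0.3556 → climb

J = 0.3556, regime = climb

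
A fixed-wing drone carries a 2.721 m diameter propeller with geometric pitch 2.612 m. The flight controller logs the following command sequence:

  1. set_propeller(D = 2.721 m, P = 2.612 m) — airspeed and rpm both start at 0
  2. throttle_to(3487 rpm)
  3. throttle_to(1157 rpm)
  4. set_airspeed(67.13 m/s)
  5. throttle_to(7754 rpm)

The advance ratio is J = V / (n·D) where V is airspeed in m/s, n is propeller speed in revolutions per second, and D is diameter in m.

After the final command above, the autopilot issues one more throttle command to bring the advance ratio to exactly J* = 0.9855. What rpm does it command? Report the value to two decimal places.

set_propeller: D = 2.721 m, P = 2.612 m (p = P/D = 0.959941); state ← (V=0, rpm=0)
throttle_to(3487): rpm ← 3487
throttle_to(1157): rpm ← 1157
set_airspeed(67.13): V ← 67.13 m/s
throttle_to(7754): rpm ← 7754
final state: V = 67.13 m/s, rpm = 7754 → n = rpm/60 = 129.233333 rev/s
target J* = 0.9855; solve J* = V/(n·D) for n: n = V/(J*·D) = 67.13/(0.9855 × 2.721) = 25.034071 rev/s
rpm = 60·n = 1502.044250

rpm = 1502.04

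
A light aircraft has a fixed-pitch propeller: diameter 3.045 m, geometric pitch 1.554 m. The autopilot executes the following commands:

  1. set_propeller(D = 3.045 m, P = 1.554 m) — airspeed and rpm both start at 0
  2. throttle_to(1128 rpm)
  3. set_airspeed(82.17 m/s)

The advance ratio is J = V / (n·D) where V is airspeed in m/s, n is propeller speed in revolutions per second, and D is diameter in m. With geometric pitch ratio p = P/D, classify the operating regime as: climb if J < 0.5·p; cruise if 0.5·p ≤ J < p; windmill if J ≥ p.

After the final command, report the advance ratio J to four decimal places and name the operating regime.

set_propeller: D = 3.045 m, P = 1.554 m (p = P/D = 0.510345); state ← (V=0, rpm=0)
throttle_to(1128): rpm ← 1128
set_airspeed(82.17): V ← 82.17 m/s
final state: V = 82.17 m/s, rpm = 1128 → n = rpm/60 = 18.800000 rev/s
J = V / (n·D) = 82.17 / (18.800000 × 3.045) = 1.435384
regime bands: climb J<0.2552 | cruise [0.2552, 0.5103) | windmill J≥0.5103
J = 1.4354 → windmill

J = 1.4354, regime = windmill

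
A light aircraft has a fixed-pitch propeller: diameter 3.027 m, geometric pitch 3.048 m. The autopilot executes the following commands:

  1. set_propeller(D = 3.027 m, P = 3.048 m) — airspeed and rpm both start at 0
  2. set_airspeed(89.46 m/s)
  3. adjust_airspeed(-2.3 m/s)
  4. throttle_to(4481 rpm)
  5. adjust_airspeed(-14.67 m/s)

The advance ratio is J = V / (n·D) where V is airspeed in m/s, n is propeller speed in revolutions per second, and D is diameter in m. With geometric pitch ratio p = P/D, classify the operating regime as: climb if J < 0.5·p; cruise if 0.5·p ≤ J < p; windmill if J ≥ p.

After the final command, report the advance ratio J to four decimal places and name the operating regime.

set_propeller: D = 3.027 m, P = 3.048 m (p = P/D = 1.006938); state ← (V=0, rpm=0)
set_airspeed(89.46): V ← 89.46 m/s
adjust_airspeed(-2.3): V ← 89.46 -2.3 = 87.16 m/s
throttle_to(4481): rpm ← 4481
adjust_airspeed(-14.67): V ← 87.16 -14.67 = 72.49 m/s
final state: V = 72.49 m/s, rpm = 4481 → n = rpm/60 = 74.683333 rev/s
J = V / (n·D) = 72.49 / (74.683333 × 3.027) = 0.320658
regime bands: climb J<0.5035 | cruise [0.5035, 1.0069) | windmill J≥1.0069
J = 0.3207 → climb

J = 0.3207, regime = climb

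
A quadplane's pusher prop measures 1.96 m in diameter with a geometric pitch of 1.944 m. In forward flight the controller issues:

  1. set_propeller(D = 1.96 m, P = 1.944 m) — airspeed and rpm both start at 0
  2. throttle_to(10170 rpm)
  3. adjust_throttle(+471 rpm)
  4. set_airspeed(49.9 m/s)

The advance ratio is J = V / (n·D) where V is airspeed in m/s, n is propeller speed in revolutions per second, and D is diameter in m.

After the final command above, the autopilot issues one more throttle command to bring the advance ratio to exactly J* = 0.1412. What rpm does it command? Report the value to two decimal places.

set_propeller: D = 1.96 m, P = 1.944 m (p = P/D = 0.991837); state ← (V=0, rpm=0)
throttle_to(10170): rpm ← 10170
adjust_throttle(+471): rpm ← 10170 +471 = 10641
set_airspeed(49.9): V ← 49.9 m/s
final state: V = 49.9 m/s, rpm = 10641 → n = rpm/60 = 177.350000 rev/s
target J* = 0.1412; solve J* = V/(n·D) for n: n = V/(J*·D) = 49.9/(0.1412 × 1.96) = 180.305833 rev/s
rpm = 60·n = 10818.350003

rpm = 10818.35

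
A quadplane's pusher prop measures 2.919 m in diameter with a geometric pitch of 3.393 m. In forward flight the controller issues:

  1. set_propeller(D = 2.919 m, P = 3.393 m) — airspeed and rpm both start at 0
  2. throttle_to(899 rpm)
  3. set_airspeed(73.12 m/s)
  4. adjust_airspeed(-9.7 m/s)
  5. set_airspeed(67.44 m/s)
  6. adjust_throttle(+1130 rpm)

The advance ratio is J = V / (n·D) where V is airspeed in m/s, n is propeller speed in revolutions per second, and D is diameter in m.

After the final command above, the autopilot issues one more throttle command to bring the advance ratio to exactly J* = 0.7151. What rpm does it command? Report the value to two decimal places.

set_propeller: D = 2.919 m, P = 3.393 m (p = P/D = 1.162384); state ← (V=0, rpm=0)
throttle_to(899): rpm ← 899
set_airspeed(73.12): V ← 73.12 m/s
adjust_airspeed(-9.7): V ← 73.12 -9.7 = 63.42 m/s
set_airspeed(67.44): V ← 67.44 m/s
adjust_throttle(+1130): rpm ← 899 +1130 = 2029
final state: V = 67.44 m/s, rpm = 2029 → n = rpm/60 = 33.816667 rev/s
target J* = 0.7151; solve J* = V/(n·D) for n: n = V/(J*·D) = 67.44/(0.7151 × 2.919) = 32.308492 rev/s
rpm = 60·n = 1938.509524

rpm = 1938.51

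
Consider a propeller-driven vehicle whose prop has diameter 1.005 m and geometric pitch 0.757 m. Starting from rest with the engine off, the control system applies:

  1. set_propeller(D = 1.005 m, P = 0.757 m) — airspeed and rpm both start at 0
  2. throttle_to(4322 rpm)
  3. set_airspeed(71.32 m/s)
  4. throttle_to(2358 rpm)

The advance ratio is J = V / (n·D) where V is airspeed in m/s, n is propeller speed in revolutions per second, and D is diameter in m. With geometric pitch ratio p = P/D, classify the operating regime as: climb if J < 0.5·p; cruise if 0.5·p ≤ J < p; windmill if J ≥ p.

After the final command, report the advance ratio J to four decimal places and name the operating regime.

J = 1.8057, regime = windmill

set_propeller: D = 1.005 m, P = 0.757 m (p = P/D = 0.753234); state ← (V=0, rpm=0)
throttle_to(4322): rpm ← 4322
set_airspeed(71.32): V ← 71.32 m/s
throttle_to(2358): rpm ← 2358
final state: V = 71.32 m/s, rpm = 2358 → n = rpm/60 = 39.300000 rev/s
J = V / (n·D) = 71.32 / (39.300000 × 1.005) = 1.805730
regime bands: climb J<0.3766 | cruise [0.3766, 0.7532) | windmill J≥0.7532
J = 1.8057 → windmill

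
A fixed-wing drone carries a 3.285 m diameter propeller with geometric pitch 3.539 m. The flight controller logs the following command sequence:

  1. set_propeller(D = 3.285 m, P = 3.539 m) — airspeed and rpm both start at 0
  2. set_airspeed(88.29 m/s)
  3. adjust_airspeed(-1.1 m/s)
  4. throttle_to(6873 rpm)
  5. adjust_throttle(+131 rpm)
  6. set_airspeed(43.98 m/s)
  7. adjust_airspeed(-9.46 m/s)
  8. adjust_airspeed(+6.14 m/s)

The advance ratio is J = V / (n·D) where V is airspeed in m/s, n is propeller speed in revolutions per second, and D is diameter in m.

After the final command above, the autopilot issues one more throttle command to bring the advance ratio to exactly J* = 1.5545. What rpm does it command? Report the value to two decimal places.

set_propeller: D = 3.285 m, P = 3.539 m (p = P/D = 1.077321); state ← (V=0, rpm=0)
set_airspeed(88.29): V ← 88.29 m/s
adjust_airspeed(-1.1): V ← 88.29 -1.1 = 87.19 m/s
throttle_to(6873): rpm ← 6873
adjust_throttle(+131): rpm ← 6873 +131 = 7004
set_airspeed(43.98): V ← 43.98 m/s
adjust_airspeed(-9.46): V ← 43.98 -9.46 = 34.52 m/s
adjust_airspeed(+6.14): V ← 34.52 +6.14 = 40.66 m/s
final state: V = 40.66 m/s, rpm = 7004 → n = rpm/60 = 116.733333 rev/s
target J* = 1.5545; solve J* = V/(n·D) for n: n = V/(J*·D) = 40.66/(1.5545 × 3.285) = 7.962350 rev/s
rpm = 60·n = 477.741011

rpm = 477.74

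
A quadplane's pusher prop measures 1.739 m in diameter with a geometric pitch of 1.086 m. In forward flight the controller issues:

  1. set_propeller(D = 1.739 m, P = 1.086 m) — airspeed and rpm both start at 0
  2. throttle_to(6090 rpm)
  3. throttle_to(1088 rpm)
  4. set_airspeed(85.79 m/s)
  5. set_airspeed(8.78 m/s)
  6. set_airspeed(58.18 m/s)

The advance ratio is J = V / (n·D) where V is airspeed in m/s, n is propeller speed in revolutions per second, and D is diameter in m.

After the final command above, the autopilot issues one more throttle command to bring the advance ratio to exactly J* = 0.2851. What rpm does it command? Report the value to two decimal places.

rpm = 7040.90

set_propeller: D = 1.739 m, P = 1.086 m (p = P/D = 0.624497); state ← (V=0, rpm=0)
throttle_to(6090): rpm ← 6090
throttle_to(1088): rpm ← 1088
set_airspeed(85.79): V ← 85.79 m/s
set_airspeed(8.78): V ← 8.78 m/s
set_airspeed(58.18): V ← 58.18 m/s
final state: V = 58.18 m/s, rpm = 1088 → n = rpm/60 = 18.133333 rev/s
target J* = 0.2851; solve J* = V/(n·D) for n: n = V/(J*·D) = 58.18/(0.2851 × 1.739) = 117.348331 rev/s
rpm = 60·n = 7040.899867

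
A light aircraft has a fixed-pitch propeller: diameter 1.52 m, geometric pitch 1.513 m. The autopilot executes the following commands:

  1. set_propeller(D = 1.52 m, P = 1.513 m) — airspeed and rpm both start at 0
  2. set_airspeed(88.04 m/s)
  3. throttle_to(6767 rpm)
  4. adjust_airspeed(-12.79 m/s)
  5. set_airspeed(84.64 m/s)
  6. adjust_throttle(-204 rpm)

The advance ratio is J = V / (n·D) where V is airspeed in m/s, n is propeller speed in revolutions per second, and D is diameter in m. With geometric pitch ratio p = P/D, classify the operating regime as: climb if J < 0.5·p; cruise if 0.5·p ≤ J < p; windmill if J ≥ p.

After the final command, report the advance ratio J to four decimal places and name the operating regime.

J = 0.5091, regime = cruise

set_propeller: D = 1.52 m, P = 1.513 m (p = P/D = 0.995395); state ← (V=0, rpm=0)
set_airspeed(88.04): V ← 88.04 m/s
throttle_to(6767): rpm ← 6767
adjust_airspeed(-12.79): V ← 88.04 -12.79 = 75.25 m/s
set_airspeed(84.64): V ← 84.64 m/s
adjust_throttle(-204): rpm ← 6767 -204 = 6563
final state: V = 84.64 m/s, rpm = 6563 → n = rpm/60 = 109.383333 rev/s
J = V / (n·D) = 84.64 / (109.383333 × 1.52) = 0.509074
regime bands: climb J<0.4977 | cruise [0.4977, 0.9954) | windmill J≥0.9954
J = 0.5091 → cruise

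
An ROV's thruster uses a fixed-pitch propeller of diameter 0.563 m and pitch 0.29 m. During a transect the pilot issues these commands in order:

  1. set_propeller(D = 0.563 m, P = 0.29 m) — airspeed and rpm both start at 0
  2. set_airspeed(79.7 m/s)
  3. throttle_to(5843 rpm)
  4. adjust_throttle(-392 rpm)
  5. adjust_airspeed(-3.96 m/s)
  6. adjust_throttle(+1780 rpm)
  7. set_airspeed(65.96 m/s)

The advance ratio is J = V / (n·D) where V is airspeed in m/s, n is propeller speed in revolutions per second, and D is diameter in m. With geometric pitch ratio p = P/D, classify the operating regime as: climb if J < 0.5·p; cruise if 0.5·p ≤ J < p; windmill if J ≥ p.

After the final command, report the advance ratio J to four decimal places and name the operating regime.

set_propeller: D = 0.563 m, P = 0.29 m (p = P/D = 0.515098); state ← (V=0, rpm=0)
set_airspeed(79.7): V ← 79.7 m/s
throttle_to(5843): rpm ← 5843
adjust_throttle(-392): rpm ← 5843 -392 = 5451
adjust_airspeed(-3.96): V ← 79.7 -3.96 = 75.74 m/s
adjust_throttle(+1780): rpm ← 5451 +1780 = 7231
set_airspeed(65.96): V ← 65.96 m/s
final state: V = 65.96 m/s, rpm = 7231 → n = rpm/60 = 120.516667 rev/s
J = V / (n·D) = 65.96 / (120.516667 × 0.563) = 0.972132
regime bands: climb J<0.2575 | cruise [0.2575, 0.5151) | windmill J≥0.5151
J = 0.9721 → windmill

J = 0.9721, regime = windmill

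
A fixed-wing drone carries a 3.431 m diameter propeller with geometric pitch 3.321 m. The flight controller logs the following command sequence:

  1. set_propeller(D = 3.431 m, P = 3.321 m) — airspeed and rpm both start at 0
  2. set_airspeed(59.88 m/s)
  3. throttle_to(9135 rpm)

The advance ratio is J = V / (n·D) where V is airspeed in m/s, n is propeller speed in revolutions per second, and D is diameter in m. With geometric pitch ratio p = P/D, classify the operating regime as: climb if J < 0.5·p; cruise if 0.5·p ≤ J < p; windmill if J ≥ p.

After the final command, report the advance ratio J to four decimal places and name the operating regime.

J = 0.1146, regime = climb

set_propeller: D = 3.431 m, P = 3.321 m (p = P/D = 0.967939); state ← (V=0, rpm=0)
set_airspeed(59.88): V ← 59.88 m/s
throttle_to(9135): rpm ← 9135
final state: V = 59.88 m/s, rpm = 9135 → n = rpm/60 = 152.250000 rev/s
J = V / (n·D) = 59.88 / (152.250000 × 3.431) = 0.114631
regime bands: climb J<0.4840 | cruise [0.4840, 0.9679) | windmill J≥0.9679
J = 0.1146 → climb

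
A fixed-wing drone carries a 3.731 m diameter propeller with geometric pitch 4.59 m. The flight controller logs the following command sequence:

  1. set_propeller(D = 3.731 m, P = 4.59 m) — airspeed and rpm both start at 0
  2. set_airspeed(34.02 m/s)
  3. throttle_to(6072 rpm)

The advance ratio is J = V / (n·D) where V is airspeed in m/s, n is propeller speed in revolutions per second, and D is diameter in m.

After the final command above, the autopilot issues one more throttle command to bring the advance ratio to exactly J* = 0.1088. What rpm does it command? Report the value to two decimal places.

rpm = 5028.42

set_propeller: D = 3.731 m, P = 4.59 m (p = P/D = 1.230233); state ← (V=0, rpm=0)
set_airspeed(34.02): V ← 34.02 m/s
throttle_to(6072): rpm ← 6072
final state: V = 34.02 m/s, rpm = 6072 → n = rpm/60 = 101.200000 rev/s
target J* = 0.1088; solve J* = V/(n·D) for n: n = V/(J*·D) = 34.02/(0.1088 × 3.731) = 83.806975 rev/s
rpm = 60·n = 5028.418497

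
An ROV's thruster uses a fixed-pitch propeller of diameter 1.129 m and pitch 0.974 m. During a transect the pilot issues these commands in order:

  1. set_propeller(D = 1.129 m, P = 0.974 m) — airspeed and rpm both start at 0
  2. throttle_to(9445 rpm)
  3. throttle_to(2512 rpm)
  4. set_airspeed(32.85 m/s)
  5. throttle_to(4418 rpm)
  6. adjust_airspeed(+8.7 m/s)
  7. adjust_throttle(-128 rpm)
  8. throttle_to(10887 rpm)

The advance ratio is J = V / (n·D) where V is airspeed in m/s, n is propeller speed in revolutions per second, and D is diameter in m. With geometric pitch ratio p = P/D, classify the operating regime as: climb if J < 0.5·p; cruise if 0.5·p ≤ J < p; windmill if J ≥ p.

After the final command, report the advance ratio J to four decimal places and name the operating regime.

J = 0.2028, regime = climb

set_propeller: D = 1.129 m, P = 0.974 m (p = P/D = 0.862710); state ← (V=0, rpm=0)
throttle_to(9445): rpm ← 9445
throttle_to(2512): rpm ← 2512
set_airspeed(32.85): V ← 32.85 m/s
throttle_to(4418): rpm ← 4418
adjust_airspeed(+8.7): V ← 32.85 +8.7 = 41.55 m/s
adjust_throttle(-128): rpm ← 4418 -128 = 4290
throttle_to(10887): rpm ← 10887
final state: V = 41.55 m/s, rpm = 10887 → n = rpm/60 = 181.450000 rev/s
J = V / (n·D) = 41.55 / (181.450000 × 1.129) = 0.202824
regime bands: climb J<0.4314 | cruise [0.4314, 0.8627) | windmill J≥0.8627
J = 0.2028 → climb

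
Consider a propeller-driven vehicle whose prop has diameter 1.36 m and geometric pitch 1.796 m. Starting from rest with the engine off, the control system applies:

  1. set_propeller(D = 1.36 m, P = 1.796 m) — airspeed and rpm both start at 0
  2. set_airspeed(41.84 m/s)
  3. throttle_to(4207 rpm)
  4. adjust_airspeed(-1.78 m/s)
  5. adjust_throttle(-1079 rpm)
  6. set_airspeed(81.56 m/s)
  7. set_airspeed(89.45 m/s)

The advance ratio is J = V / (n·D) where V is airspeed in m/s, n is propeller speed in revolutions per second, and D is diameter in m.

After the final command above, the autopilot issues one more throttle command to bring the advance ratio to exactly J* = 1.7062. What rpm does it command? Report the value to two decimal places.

set_propeller: D = 1.36 m, P = 1.796 m (p = P/D = 1.320588); state ← (V=0, rpm=0)
set_airspeed(41.84): V ← 41.84 m/s
throttle_to(4207): rpm ← 4207
adjust_airspeed(-1.78): V ← 41.84 -1.78 = 40.06 m/s
adjust_throttle(-1079): rpm ← 4207 -1079 = 3128
set_airspeed(81.56): V ← 81.56 m/s
set_airspeed(89.45): V ← 89.45 m/s
final state: V = 89.45 m/s, rpm = 3128 → n = rpm/60 = 52.133333 rev/s
target J* = 1.7062; solve J* = V/(n·D) for n: n = V/(J*·D) = 89.45/(1.7062 × 1.36) = 38.548856 rev/s
rpm = 60·n = 2312.931385

rpm = 2312.93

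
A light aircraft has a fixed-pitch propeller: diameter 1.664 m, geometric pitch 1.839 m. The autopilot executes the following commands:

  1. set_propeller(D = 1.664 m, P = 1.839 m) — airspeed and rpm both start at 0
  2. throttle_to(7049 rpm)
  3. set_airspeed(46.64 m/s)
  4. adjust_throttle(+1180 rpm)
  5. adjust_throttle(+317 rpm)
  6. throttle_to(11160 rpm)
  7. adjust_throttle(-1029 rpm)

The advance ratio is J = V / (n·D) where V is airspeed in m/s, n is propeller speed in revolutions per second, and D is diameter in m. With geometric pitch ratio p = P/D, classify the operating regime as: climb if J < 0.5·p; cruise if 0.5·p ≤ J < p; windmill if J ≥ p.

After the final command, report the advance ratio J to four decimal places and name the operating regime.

J = 0.1660, regime = climb

set_propeller: D = 1.664 m, P = 1.839 m (p = P/D = 1.105168); state ← (V=0, rpm=0)
throttle_to(7049): rpm ← 7049
set_airspeed(46.64): V ← 46.64 m/s
adjust_throttle(+1180): rpm ← 7049 +1180 = 8229
adjust_throttle(+317): rpm ← 8229 +317 = 8546
throttle_to(11160): rpm ← 11160
adjust_throttle(-1029): rpm ← 11160 -1029 = 10131
final state: V = 46.64 m/s, rpm = 10131 → n = rpm/60 = 168.850000 rev/s
J = V / (n·D) = 46.64 / (168.850000 × 1.664) = 0.165998
regime bands: climb J<0.5526 | cruise [0.5526, 1.1052) | windmill J≥1.1052
J = 0.1660 → climb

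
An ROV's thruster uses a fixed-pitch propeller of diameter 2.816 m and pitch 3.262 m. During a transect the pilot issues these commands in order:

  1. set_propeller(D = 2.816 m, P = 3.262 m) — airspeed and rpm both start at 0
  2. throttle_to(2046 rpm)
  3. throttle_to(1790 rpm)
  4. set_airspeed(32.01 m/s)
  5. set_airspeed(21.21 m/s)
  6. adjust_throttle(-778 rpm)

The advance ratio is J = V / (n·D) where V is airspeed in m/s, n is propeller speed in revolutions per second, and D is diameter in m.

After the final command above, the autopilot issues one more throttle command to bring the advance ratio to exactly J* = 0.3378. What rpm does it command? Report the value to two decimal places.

set_propeller: D = 2.816 m, P = 3.262 m (p = P/D = 1.158381); state ← (V=0, rpm=0)
throttle_to(2046): rpm ← 2046
throttle_to(1790): rpm ← 1790
set_airspeed(32.01): V ← 32.01 m/s
set_airspeed(21.21): V ← 21.21 m/s
adjust_throttle(-778): rpm ← 1790 -778 = 1012
final state: V = 21.21 m/s, rpm = 1012 → n = rpm/60 = 16.866667 rev/s
target J* = 0.3378; solve J* = V/(n·D) for n: n = V/(J*·D) = 21.21/(0.3378 × 2.816) = 22.297100 rev/s
rpm = 60·n = 1337.825973

rpm = 1337.83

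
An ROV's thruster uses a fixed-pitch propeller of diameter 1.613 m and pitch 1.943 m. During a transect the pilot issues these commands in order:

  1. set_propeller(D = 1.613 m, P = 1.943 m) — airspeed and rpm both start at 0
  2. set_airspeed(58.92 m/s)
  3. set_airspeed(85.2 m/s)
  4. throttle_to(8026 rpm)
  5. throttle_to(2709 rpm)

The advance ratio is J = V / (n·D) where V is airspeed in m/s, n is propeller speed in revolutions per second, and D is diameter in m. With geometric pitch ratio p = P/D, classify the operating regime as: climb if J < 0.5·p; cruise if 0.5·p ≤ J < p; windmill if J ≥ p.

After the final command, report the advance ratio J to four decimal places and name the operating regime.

J = 1.1699, regime = cruise

set_propeller: D = 1.613 m, P = 1.943 m (p = P/D = 1.204588); state ← (V=0, rpm=0)
set_airspeed(58.92): V ← 58.92 m/s
set_airspeed(85.2): V ← 85.2 m/s
throttle_to(8026): rpm ← 8026
throttle_to(2709): rpm ← 2709
final state: V = 85.2 m/s, rpm = 2709 → n = rpm/60 = 45.150000 rev/s
J = V / (n·D) = 85.2 / (45.150000 × 1.613) = 1.169897
regime bands: climb J<0.6023 | cruise [0.6023, 1.2046) | windmill J≥1.2046
J = 1.1699 → cruise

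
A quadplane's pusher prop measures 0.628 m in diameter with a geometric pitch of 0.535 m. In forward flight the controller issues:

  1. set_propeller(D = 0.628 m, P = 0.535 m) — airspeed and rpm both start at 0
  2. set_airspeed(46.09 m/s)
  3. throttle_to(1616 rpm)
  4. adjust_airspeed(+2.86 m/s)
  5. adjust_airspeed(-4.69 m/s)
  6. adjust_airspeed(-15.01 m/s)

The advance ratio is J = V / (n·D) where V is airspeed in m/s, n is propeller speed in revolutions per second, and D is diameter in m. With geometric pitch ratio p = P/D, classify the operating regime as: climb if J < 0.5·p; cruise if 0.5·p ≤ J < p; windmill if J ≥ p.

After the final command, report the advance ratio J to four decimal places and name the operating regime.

set_propeller: D = 0.628 m, P = 0.535 m (p = P/D = 0.851911); state ← (V=0, rpm=0)
set_airspeed(46.09): V ← 46.09 m/s
throttle_to(1616): rpm ← 1616
adjust_airspeed(+2.86): V ← 46.09 +2.86 = 48.95 m/s
adjust_airspeed(-4.69): V ← 48.95 -4.69 = 44.26 m/s
adjust_airspeed(-15.01): V ← 44.26 -15.01 = 29.25 m/s
final state: V = 29.25 m/s, rpm = 1616 → n = rpm/60 = 26.933333 rev/s
J = V / (n·D) = 29.25 / (26.933333 × 0.628) = 1.729323
regime bands: climb J<0.4260 | cruise [0.4260, 0.8519) | windmill J≥0.8519
J = 1.7293 → windmill

J = 1.7293, regime = windmill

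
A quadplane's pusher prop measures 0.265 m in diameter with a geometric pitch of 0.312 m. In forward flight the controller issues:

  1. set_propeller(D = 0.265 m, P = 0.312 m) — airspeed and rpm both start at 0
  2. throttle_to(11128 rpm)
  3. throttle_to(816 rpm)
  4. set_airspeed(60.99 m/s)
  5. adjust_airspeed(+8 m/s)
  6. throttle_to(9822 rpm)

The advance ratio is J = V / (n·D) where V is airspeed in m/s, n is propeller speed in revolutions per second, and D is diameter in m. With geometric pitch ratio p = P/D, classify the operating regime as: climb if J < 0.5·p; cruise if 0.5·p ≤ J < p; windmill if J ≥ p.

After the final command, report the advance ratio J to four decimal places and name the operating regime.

set_propeller: D = 0.265 m, P = 0.312 m (p = P/D = 1.177358); state ← (V=0, rpm=0)
throttle_to(11128): rpm ← 11128
throttle_to(816): rpm ← 816
set_airspeed(60.99): V ← 60.99 m/s
adjust_airspeed(+8): V ← 60.99 +8 = 68.99 m/s
throttle_to(9822): rpm ← 9822
final state: V = 68.99 m/s, rpm = 9822 → n = rpm/60 = 163.700000 rev/s
J = V / (n·D) = 68.99 / (163.700000 × 0.265) = 1.590346
regime bands: climb J<0.5887 | cruise [0.5887, 1.1774) | windmill J≥1.1774
J = 1.5903 → windmill

J = 1.5903, regime = windmill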